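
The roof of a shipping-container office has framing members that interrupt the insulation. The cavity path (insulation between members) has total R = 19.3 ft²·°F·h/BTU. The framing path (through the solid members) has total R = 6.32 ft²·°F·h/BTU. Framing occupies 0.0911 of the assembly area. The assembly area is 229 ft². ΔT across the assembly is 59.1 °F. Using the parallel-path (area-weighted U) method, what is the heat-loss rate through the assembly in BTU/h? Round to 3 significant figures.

U_eff = 0.9089/19.3 + 0.0911/6.32 = 0.04709 + 0.01441 = 0.06151
R_eff = 1/U_eff = 16.26 ft²·°F·h/BTU
Q = 229 × 59.1 / 16.26 = 832.4 BTU/h

832 BTU/h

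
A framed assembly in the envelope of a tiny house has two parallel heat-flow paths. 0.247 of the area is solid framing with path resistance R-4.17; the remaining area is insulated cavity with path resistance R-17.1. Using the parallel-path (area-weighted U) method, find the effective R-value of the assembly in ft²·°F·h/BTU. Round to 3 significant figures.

9.68 ft²·°F·h/BTU

U_eff = 0.753/17.1 + 0.247/4.17 = 0.04404 + 0.05923 = 0.1033
R_eff = 1/U_eff = 9.684 ft²·°F·h/BTU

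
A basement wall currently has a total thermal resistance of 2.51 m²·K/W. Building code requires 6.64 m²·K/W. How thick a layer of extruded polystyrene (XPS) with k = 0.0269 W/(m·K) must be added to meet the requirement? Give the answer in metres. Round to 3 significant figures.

0.111 m

ΔR = 6.64 − 2.51 = 4.13 m²·K/W
L = ΔR × k = 4.13 × 0.0269 = 0.1111 m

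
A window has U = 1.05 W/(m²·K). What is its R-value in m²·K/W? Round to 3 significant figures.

0.952 m²·K/W

R = 1/U = 1/1.05 = 0.9524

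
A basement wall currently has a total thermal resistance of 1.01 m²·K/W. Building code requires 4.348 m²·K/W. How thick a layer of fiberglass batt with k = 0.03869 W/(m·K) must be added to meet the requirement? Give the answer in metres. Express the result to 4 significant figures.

ΔR = 4.348 − 1.01 = 3.338 m²·K/W
L = ΔR × k = 3.338 × 0.03869 = 0.12915 m

0.1291 m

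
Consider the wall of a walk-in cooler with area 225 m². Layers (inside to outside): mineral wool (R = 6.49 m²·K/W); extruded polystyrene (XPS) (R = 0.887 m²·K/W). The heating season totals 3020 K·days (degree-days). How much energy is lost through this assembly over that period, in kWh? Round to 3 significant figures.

R_total = 6.49 + 0.887 = 7.377 m²·K/W
E = A × HDD × 24 / R / 1000 = 225 × 3020 × 24 / 7.377 / 1000 = 2211 kWh

2210 kWh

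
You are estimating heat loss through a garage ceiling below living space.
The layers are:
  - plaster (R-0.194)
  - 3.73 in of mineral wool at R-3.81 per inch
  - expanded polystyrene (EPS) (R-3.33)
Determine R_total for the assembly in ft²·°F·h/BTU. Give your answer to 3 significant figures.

17.7 ft²·°F·h/BTU

3.73 × 3.81 = 14.21
R_total = 0.194 + 14.21 + 3.33 = 17.74 ft²·°F·h/BTU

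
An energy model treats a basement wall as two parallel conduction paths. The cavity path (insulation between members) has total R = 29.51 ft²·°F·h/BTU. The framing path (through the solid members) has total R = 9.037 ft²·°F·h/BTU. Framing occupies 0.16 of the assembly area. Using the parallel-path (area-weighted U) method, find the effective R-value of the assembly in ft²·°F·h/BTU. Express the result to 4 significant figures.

U_eff = 0.84/29.51 + 0.16/9.037 = 0.028465 + 0.017705 = 0.04617
R_eff = 1/U_eff = 21.659 ft²·°F·h/BTU

21.66 ft²·°F·h/BTU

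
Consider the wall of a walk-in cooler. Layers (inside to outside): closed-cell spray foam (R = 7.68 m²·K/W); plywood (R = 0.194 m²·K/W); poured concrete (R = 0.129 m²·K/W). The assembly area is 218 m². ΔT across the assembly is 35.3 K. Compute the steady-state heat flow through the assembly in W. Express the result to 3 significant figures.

R_total = 7.68 + 0.194 + 0.129 = 8.003 m²·K/W
Q = A·ΔT/R = 218 × 35.3 / 8.003 = 961.6 W

962 W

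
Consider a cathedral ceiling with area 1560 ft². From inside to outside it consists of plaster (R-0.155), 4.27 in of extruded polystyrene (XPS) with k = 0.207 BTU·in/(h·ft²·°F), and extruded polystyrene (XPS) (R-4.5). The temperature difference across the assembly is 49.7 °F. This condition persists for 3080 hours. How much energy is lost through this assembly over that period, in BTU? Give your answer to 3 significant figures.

4.27/0.207 = 20.63
R_total = 0.155 + 20.63 + 4.5 = 25.28 ft²·°F·h/BTU
Q = 1560 × 49.7 / 25.28 = 3067 BTU/h
E = 3067 × 3080 = 9445000 BTU

9450000 BTU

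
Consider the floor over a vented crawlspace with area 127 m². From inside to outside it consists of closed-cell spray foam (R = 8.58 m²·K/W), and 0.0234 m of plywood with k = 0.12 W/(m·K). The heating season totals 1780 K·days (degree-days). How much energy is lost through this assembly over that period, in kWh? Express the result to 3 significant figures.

0.0234/0.12 = 0.195
R_total = 8.58 + 0.195 = 8.775 m²·K/W
E = A × HDD × 24 / R / 1000 = 127 × 1780 × 24 / 8.775 / 1000 = 618.3 kWh

618 kWh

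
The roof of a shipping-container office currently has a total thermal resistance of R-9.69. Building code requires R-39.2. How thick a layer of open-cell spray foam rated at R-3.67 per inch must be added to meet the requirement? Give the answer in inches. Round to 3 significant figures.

8.04 in

ΔR = 39.2 − 9.69 = 29.51 ft²·°F·h/BTU
L = ΔR / (R/in) = 29.51/3.67 = 8.041 in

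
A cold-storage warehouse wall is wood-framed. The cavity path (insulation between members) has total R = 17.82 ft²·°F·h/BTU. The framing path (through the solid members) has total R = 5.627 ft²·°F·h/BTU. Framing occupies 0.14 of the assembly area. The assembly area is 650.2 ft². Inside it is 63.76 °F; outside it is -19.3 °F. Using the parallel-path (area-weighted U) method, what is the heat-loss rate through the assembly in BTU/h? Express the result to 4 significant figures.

3950 BTU/h

U_eff = 0.86/17.82 + 0.14/5.627 = 0.04826 + 0.02488 = 0.07314
R_eff = 1/U_eff = 13.672 ft²·°F·h/BTU
Q = 650.2 × (63.76 − (-19.3)) / 13.672 = 3950 BTU/h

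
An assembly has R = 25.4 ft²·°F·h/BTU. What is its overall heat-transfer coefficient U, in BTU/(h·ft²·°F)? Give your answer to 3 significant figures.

0.0394 BTU/(h·ft²·°F)

U = 1/R = 1/25.4 = 0.03937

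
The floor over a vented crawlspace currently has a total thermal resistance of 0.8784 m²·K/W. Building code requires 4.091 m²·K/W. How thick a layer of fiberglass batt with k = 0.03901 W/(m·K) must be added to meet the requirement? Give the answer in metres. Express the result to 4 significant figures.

0.1253 m

ΔR = 4.091 − 0.8784 = 3.2126 m²·K/W
L = ΔR × k = 3.2126 × 0.03901 = 0.12532 m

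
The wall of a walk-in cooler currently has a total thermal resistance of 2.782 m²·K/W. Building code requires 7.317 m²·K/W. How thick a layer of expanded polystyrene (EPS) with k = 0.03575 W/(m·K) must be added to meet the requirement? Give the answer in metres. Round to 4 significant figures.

ΔR = 7.317 − 2.782 = 4.535 m²·K/W
L = ΔR × k = 4.535 × 0.03575 = 0.16213 m

0.1621 m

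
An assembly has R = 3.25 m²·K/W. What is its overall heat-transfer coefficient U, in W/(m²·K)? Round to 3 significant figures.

0.308 W/(m²·K)

U = 1/R = 1/3.25 = 0.3077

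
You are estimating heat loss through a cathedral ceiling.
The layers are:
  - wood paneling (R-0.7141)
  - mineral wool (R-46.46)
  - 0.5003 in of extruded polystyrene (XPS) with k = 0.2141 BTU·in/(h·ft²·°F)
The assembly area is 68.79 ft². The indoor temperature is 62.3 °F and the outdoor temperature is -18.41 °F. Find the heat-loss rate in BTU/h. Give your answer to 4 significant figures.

0.5003/0.2141 = 2.3368
R_total = 0.7141 + 46.46 + 2.3368 = 49.511 ft²·°F·h/BTU
Q = A·ΔT/R = 68.79 × (62.3 − (-18.41)) / 49.511 = 112.14 BTU/h

112.1 BTU/h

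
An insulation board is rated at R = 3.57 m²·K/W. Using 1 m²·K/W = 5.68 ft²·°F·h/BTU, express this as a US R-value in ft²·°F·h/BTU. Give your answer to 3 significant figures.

20.3 ft²·°F·h/BTU

R_US = 3.57 × 5.68 = 20.28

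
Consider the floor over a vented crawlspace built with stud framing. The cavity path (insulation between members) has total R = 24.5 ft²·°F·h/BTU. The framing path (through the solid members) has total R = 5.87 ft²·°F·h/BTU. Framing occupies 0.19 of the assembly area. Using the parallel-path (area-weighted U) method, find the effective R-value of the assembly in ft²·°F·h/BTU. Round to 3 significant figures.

U_eff = 0.81/24.5 + 0.19/5.87 = 0.03306 + 0.03237 = 0.06543
R_eff = 1/U_eff = 15.28 ft²·°F·h/BTU

15.3 ft²·°F·h/BTU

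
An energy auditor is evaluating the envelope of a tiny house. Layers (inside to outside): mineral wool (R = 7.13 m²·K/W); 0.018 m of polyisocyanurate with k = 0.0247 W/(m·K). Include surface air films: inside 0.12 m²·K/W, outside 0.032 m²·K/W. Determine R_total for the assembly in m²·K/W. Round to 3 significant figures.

0.018/0.0247 = 0.7287
R_total = 0.12 + 7.13 + 0.7287 + 0.032 = 8.011 m²·K/W

8.01 m²·K/W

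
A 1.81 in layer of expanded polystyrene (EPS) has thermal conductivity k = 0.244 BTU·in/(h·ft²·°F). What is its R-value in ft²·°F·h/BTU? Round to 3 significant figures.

R = L/k = 1.81/0.244 = 7.418 ft²·°F·h/BTU

7.42 ft²·°F·h/BTU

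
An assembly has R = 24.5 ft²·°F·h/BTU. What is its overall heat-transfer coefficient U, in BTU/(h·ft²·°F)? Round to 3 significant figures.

U = 1/R = 1/24.5 = 0.04082

0.0408 BTU/(h·ft²·°F)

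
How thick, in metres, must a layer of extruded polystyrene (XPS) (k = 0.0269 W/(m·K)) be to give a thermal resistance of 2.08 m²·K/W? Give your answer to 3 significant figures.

0.0560 m

L = R·k = 2.08 × 0.0269 = 0.05595 m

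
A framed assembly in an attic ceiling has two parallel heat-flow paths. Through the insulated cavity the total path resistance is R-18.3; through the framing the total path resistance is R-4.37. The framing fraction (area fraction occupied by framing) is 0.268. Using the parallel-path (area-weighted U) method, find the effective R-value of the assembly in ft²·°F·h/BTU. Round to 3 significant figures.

U_eff = 0.732/18.3 + 0.268/4.37 = 0.04 + 0.06133 = 0.1013
R_eff = 1/U_eff = 9.869 ft²·°F·h/BTU

9.87 ft²·°F·h/BTU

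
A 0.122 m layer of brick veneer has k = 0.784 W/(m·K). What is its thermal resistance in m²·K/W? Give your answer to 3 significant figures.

0.156 m²·K/W

R = L/k = 0.122/0.784 = 0.1556 m²·K/W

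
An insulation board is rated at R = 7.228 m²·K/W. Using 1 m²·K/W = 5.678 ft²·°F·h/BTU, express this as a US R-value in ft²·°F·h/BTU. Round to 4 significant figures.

41.04 ft²·°F·h/BTU

R_US = 7.228 × 5.678 = 41.041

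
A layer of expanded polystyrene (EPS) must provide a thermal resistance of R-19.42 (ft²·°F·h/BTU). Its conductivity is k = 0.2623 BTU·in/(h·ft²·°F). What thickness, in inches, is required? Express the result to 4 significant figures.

L = R × k = 19.42 × 0.2623 = 5.0939 in

5.094 in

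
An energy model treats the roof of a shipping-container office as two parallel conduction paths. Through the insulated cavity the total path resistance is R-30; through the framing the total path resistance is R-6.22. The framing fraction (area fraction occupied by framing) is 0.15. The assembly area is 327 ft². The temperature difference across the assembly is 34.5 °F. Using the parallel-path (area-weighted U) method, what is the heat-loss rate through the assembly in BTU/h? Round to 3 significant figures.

U_eff = 0.85/30 + 0.15/6.22 = 0.02833 + 0.02412 = 0.05245
R_eff = 1/U_eff = 19.07 ft²·°F·h/BTU
Q = 327 × 34.5 / 19.07 = 591.7 BTU/h

592 BTU/h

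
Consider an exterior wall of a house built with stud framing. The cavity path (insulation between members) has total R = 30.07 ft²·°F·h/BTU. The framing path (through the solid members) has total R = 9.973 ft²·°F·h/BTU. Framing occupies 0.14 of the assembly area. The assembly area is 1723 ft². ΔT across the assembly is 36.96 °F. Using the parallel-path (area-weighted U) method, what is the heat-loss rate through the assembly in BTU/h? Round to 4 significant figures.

2715 BTU/h

U_eff = 0.86/30.07 + 0.14/9.973 = 0.0286 + 0.014038 = 0.042638
R_eff = 1/U_eff = 23.453 ft²·°F·h/BTU
Q = 1723 × 36.96 / 23.453 = 2715.3 BTU/h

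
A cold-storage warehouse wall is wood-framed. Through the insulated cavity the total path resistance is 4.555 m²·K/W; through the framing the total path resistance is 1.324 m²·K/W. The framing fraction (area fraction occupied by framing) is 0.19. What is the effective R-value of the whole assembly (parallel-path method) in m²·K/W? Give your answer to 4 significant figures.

3.112 m²·K/W

U_eff = 0.81/4.555 + 0.19/1.324 = 0.17783 + 0.1435 = 0.32133
R_eff = 1/U_eff = 3.1121 m²·K/W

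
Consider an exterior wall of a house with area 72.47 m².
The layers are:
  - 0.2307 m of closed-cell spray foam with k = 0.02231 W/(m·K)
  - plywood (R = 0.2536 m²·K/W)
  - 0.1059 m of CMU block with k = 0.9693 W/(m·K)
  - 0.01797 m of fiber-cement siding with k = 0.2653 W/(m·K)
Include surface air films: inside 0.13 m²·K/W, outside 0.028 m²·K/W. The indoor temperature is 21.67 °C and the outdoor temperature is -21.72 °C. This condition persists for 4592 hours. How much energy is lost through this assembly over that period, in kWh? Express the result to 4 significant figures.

0.2307/0.02231 = 10.341
0.1059/0.9693 = 0.10925
0.01797/0.2653 = 0.067735
R_total = 0.13 + 10.341 + 0.2536 + 0.10925 + 0.067735 + 0.028 = 10.929 m²·K/W
Q = 72.47 × (21.67 − (-21.72)) / 10.929 = 287.71 W
E = 287.71 W × 4592 h / 1000 = 1321.2 kWh

1321 kWh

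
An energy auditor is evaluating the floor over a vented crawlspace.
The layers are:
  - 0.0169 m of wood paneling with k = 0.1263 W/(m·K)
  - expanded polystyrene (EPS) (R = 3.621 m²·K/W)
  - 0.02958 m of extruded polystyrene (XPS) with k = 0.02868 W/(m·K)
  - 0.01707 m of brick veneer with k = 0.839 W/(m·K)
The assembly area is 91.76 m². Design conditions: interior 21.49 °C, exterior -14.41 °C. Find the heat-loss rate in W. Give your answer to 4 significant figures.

685.4 W

0.0169/0.1263 = 0.13381
0.02958/0.02868 = 1.0314
0.01707/0.839 = 0.020346
R_total = 0.13381 + 3.621 + 1.0314 + 0.020346 = 4.8065 m²·K/W
Q = A·ΔT/R = 91.76 × (21.49 − (-14.41)) / 4.8065 = 685.36 W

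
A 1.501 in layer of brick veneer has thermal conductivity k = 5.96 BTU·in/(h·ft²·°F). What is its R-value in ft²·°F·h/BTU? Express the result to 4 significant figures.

0.2518 ft²·°F·h/BTU

R = L/k = 1.501/5.96 = 0.25185 ft²·°F·h/BTU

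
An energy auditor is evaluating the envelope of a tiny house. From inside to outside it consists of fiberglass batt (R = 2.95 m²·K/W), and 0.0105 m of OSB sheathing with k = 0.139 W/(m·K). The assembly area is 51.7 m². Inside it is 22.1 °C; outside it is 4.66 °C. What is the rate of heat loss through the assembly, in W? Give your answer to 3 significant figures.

298 W

0.0105/0.139 = 0.07554
R_total = 2.95 + 0.07554 = 3.026 m²·K/W
Q = A·ΔT/R = 51.7 × (22.1 − 4.66) / 3.026 = 298 W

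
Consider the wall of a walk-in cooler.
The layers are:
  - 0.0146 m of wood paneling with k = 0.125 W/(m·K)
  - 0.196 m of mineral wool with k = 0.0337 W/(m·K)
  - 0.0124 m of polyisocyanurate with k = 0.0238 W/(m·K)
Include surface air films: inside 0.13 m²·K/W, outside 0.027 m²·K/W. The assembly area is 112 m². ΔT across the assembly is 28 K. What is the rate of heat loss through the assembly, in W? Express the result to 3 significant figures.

474 W

0.0146/0.125 = 0.1168
0.196/0.0337 = 5.816
0.0124/0.0238 = 0.521
R_total = 0.13 + 0.1168 + 5.816 + 0.521 + 0.027 = 6.611 m²·K/W
Q = A·ΔT/R = 112 × 28 / 6.611 = 474.4 W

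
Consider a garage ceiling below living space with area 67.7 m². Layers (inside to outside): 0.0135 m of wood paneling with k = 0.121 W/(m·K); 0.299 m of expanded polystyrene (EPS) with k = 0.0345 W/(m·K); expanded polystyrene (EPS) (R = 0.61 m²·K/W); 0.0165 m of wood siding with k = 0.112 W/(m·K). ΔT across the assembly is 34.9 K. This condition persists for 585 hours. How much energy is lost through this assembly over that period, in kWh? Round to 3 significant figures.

0.0135/0.121 = 0.1116
0.299/0.0345 = 8.667
0.0165/0.112 = 0.1473
R_total = 0.1116 + 8.667 + 0.61 + 0.1473 = 9.536 m²·K/W
Q = 67.7 × 34.9 / 9.536 = 247.8 W
E = 247.8 W × 585 h / 1000 = 145 kWh

145 kWh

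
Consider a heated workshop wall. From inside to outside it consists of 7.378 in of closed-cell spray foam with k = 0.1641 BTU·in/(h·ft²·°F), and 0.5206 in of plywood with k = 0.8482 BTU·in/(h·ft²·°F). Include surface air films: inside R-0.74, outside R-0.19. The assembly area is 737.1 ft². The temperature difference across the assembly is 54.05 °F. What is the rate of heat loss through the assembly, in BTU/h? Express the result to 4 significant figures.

7.378/0.1641 = 44.96
0.5206/0.8482 = 0.61377
R_total = 0.74 + 44.96 + 0.61377 + 0.19 = 46.504 ft²·°F·h/BTU
Q = A·ΔT/R = 737.1 × 54.05 / 46.504 = 856.7 BTU/h

856.7 BTU/h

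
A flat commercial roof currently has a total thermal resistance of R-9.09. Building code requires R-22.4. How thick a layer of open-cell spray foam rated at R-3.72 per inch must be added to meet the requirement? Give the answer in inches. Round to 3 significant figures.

ΔR = 22.4 − 9.09 = 13.31 ft²·°F·h/BTU
L = ΔR / (R/in) = 13.31/3.72 = 3.578 in

3.58 in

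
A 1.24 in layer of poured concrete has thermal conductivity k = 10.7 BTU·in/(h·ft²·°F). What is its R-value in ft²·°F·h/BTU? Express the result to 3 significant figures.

R = L/k = 1.24/10.7 = 0.1159 ft²·°F·h/BTU

0.116 ft²·°F·h/BTU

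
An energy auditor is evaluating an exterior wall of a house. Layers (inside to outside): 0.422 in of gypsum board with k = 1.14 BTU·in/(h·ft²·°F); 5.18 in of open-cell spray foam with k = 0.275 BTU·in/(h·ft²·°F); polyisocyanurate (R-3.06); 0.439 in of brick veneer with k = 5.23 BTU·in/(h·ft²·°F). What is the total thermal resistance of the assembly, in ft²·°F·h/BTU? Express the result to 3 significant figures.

0.422/1.14 = 0.3702
5.18/0.275 = 18.84
0.439/5.23 = 0.08394
R_total = 0.3702 + 18.84 + 3.06 + 0.08394 = 22.35 ft²·°F·h/BTU

22.4 ft²·°F·h/BTU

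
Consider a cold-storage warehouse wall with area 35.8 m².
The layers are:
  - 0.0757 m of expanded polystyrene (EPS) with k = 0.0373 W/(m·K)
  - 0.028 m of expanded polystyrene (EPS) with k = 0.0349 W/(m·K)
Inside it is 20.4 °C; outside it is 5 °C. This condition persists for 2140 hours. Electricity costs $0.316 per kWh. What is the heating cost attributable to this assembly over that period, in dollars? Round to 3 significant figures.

132 dollars

0.0757/0.0373 = 2.029
0.028/0.0349 = 0.8023
R_total = 2.029 + 0.8023 = 2.832 m²·K/W
Q = 35.8 × (20.4 − 5) / 2.832 = 194.7 W
E = 194.7 W × 2140 h / 1000 = 416.6 kWh
Cost = 416.6 × 0.316 = $131.7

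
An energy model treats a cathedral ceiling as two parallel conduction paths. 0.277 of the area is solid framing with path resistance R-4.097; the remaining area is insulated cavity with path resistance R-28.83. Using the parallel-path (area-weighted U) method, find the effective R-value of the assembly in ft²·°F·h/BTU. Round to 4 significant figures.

U_eff = 0.723/28.83 + 0.277/4.097 = 0.025078 + 0.06761 = 0.092688
R_eff = 1/U_eff = 10.789 ft²·°F·h/BTU

10.79 ft²·°F·h/BTU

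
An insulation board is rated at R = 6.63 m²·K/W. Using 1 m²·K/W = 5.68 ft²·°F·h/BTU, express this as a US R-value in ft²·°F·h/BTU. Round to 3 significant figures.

R_US = 6.63 × 5.68 = 37.66

37.7 ft²·°F·h/BTU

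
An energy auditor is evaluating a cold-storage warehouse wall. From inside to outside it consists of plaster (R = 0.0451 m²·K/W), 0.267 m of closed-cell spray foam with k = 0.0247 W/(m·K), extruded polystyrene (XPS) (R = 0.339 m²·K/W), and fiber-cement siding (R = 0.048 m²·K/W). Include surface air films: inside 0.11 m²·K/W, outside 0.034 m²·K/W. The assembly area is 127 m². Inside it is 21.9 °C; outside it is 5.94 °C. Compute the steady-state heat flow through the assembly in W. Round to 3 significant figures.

178 W

0.267/0.0247 = 10.81
R_total = 0.11 + 0.0451 + 10.81 + 0.339 + 0.048 + 0.034 = 11.39 m²·K/W
Q = A·ΔT/R = 127 × (21.9 − 5.94) / 11.39 = 178 W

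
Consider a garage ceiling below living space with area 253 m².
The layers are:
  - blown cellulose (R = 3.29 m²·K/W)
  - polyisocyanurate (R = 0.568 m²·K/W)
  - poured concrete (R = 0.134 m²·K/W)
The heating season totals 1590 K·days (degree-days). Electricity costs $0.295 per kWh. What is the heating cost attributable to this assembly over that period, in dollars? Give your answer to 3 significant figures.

R_total = 3.29 + 0.568 + 0.134 = 3.992 m²·K/W
E = A × HDD × 24 / R / 1000 = 253 × 1590 × 24 / 3.992 / 1000 = 2418 kWh
Cost = 2418 × 0.295 = $713.4

713 dollars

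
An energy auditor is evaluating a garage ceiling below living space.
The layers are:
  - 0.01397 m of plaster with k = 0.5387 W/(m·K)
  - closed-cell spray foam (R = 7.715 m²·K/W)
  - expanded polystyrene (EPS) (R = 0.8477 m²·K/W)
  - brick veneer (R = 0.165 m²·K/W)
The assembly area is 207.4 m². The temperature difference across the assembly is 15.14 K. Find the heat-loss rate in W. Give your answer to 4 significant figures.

0.01397/0.5387 = 0.025933
R_total = 0.025933 + 7.715 + 0.8477 + 0.165 = 8.7536 m²·K/W
Q = A·ΔT/R = 207.4 × 15.14 / 8.7536 = 358.71 W

358.7 W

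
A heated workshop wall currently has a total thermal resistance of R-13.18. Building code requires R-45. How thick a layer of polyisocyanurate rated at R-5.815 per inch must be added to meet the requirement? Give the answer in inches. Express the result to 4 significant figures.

ΔR = 45 − 13.18 = 31.82 ft²·°F·h/BTU
L = ΔR / (R/in) = 31.82/5.815 = 5.4721 in

5.472 in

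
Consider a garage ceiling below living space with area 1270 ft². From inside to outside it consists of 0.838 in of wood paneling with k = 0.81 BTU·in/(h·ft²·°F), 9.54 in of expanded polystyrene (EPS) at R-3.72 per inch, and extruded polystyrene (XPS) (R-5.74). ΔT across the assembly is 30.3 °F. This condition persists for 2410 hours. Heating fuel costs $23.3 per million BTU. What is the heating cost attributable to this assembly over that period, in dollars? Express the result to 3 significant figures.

51.1 dollars

0.838/0.81 = 1.035
9.54 × 3.72 = 35.49
R_total = 1.035 + 35.49 + 5.74 = 42.26 ft²·°F·h/BTU
Q = 1270 × 30.3 / 42.26 = 910.5 BTU/h
E = 910.5 × 2410 = 2194000 BTU
Cost = 2194000/10⁶ × 23.3 = $51.13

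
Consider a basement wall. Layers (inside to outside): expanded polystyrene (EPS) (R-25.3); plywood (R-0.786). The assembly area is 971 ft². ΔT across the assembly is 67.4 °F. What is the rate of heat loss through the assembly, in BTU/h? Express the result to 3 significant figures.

R_total = 25.3 + 0.786 = 26.09 ft²·°F·h/BTU
Q = A·ΔT/R = 971 × 67.4 / 26.09 = 2509 BTU/h

2510 BTU/h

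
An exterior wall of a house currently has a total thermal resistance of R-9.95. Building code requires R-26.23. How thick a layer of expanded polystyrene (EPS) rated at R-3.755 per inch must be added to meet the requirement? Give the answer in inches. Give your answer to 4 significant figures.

4.336 in

ΔR = 26.23 − 9.95 = 16.28 ft²·°F·h/BTU
L = ΔR / (R/in) = 16.28/3.755 = 4.3356 in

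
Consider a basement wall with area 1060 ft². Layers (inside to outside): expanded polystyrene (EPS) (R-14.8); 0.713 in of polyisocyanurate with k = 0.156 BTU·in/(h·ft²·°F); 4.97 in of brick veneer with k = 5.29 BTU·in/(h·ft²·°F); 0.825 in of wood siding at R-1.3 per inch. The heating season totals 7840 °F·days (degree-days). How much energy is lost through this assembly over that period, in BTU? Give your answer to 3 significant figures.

0.713/0.156 = 4.571
4.97/5.29 = 0.9395
0.825 × 1.3 = 1.073
R_total = 14.8 + 4.571 + 0.9395 + 1.073 = 21.38 ft²·°F·h/BTU
E = A × HDD × 24 / R = 1060 × 7840 × 24 / 21.38 = 9328000 BTU

9330000 BTU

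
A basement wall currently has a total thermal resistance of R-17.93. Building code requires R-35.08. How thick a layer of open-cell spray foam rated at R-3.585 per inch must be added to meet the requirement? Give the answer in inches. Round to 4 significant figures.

4.784 in

ΔR = 35.08 − 17.93 = 17.15 ft²·°F·h/BTU
L = ΔR / (R/in) = 17.15/3.585 = 4.7838 in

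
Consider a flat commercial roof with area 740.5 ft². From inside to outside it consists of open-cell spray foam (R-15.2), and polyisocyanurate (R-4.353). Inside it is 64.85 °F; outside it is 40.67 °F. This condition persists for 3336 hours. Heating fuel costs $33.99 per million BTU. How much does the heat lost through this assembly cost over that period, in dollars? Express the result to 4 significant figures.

103.8 dollars

R_total = 15.2 + 4.353 = 19.553 ft²·°F·h/BTU
Q = 740.5 × (64.85 − 40.67) / 19.553 = 915.73 BTU/h
E = 915.73 × 3336 = 3054900 BTU
Cost = 3054900/10⁶ × 33.99 = $103.84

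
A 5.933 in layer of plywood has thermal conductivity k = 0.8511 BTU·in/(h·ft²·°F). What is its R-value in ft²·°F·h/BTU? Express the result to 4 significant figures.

6.971 ft²·°F·h/BTU

R = L/k = 5.933/0.8511 = 6.971 ft²·°F·h/BTU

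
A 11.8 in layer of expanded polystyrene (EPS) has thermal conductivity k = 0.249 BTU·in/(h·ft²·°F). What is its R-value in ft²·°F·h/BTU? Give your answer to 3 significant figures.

47.4 ft²·°F·h/BTU

R = L/k = 11.8/0.249 = 47.39 ft²·°F·h/BTU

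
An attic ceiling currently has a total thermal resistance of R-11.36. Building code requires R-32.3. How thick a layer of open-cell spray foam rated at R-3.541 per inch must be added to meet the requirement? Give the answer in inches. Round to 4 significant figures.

ΔR = 32.3 − 11.36 = 20.94 ft²·°F·h/BTU
L = ΔR / (R/in) = 20.94/3.541 = 5.9136 in

5.914 in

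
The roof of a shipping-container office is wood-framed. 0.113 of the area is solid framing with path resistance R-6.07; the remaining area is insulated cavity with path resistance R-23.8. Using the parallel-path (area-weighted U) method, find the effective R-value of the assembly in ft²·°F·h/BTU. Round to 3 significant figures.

17.9 ft²·°F·h/BTU

U_eff = 0.887/23.8 + 0.113/6.07 = 0.03727 + 0.01862 = 0.05589
R_eff = 1/U_eff = 17.89 ft²·°F·h/BTU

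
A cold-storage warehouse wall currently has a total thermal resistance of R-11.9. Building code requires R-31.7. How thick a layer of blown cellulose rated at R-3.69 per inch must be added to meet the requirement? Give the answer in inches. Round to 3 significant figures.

ΔR = 31.7 − 11.9 = 19.8 ft²·°F·h/BTU
L = ΔR / (R/in) = 19.8/3.69 = 5.366 in

5.37 in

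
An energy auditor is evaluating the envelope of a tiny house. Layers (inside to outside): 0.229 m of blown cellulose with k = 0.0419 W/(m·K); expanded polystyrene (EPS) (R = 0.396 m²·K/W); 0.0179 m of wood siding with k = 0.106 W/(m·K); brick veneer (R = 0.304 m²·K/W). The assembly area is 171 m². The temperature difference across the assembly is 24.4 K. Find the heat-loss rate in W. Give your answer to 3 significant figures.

0.229/0.0419 = 5.465
0.0179/0.106 = 0.1689
R_total = 5.465 + 0.396 + 0.1689 + 0.304 = 6.334 m²·K/W
Q = A·ΔT/R = 171 × 24.4 / 6.334 = 658.7 W

659 W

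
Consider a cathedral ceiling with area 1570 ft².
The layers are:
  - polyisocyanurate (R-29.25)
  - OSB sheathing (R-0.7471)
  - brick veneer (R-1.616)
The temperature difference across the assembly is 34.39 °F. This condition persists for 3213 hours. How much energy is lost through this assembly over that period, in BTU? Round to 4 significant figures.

5488000 BTU

R_total = 29.25 + 0.7471 + 1.616 = 31.613 ft²·°F·h/BTU
Q = 1570 × 34.39 / 31.613 = 1707.9 BTU/h
E = 1707.9 × 3213 = 5487500 BTU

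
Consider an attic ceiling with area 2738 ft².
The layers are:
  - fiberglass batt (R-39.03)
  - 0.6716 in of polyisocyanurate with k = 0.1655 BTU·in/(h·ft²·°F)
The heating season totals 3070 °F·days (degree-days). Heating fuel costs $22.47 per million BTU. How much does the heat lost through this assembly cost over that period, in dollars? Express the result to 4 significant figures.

105.2 dollars

0.6716/0.1655 = 4.058
R_total = 39.03 + 4.058 = 43.088 ft²·°F·h/BTU
E = A × HDD × 24 / R = 2738 × 3070 × 24 / 43.088 = 4681900 BTU
Cost = 4681900/10⁶ × 22.47 = $105.2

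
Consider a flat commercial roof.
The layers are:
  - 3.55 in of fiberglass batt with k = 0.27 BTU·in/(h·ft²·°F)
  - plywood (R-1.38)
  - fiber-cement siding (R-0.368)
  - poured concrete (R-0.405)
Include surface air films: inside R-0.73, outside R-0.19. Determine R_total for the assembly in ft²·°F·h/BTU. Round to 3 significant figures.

3.55/0.27 = 13.15
R_total = 0.73 + 13.15 + 1.38 + 0.368 + 0.405 + 0.19 = 16.22 ft²·°F·h/BTU

16.2 ft²·°F·h/BTU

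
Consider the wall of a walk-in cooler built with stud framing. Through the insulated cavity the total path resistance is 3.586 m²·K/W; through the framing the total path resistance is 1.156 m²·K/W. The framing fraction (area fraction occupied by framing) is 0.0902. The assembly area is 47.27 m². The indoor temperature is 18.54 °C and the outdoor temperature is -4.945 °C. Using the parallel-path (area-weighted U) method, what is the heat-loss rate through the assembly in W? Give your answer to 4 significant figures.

U_eff = 0.9098/3.586 + 0.0902/1.156 = 0.25371 + 0.078028 = 0.33174
R_eff = 1/U_eff = 3.0144 m²·K/W
Q = 47.27 × (18.54 − (-4.945)) / 3.0144 = 368.27 W

368.3 W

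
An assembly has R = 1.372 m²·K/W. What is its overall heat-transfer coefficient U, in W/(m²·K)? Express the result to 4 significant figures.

0.7289 W/(m²·K)

U = 1/R = 1/1.372 = 0.72886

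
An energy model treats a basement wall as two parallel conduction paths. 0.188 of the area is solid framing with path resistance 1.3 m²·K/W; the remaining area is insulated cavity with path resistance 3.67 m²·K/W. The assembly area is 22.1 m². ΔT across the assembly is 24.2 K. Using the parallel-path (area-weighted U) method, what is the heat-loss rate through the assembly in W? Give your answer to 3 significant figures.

U_eff = 0.812/3.67 + 0.188/1.3 = 0.2213 + 0.1446 = 0.3659
R_eff = 1/U_eff = 2.733 m²·K/W
Q = 22.1 × 24.2 / 2.733 = 195.7 W

196 W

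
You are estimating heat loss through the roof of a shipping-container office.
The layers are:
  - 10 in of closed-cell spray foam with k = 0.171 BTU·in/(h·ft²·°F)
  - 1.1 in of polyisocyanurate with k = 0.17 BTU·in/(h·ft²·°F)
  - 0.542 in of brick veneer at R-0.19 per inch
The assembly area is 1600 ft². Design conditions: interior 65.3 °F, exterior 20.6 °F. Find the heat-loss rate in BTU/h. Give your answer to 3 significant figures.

10/0.171 = 58.48
1.1/0.17 = 6.471
0.542 × 0.19 = 0.103
R_total = 58.48 + 6.471 + 0.103 = 65.05 ft²·°F·h/BTU
Q = A·ΔT/R = 1600 × (65.3 − 20.6) / 65.05 = 1099 BTU/h

1100 BTU/h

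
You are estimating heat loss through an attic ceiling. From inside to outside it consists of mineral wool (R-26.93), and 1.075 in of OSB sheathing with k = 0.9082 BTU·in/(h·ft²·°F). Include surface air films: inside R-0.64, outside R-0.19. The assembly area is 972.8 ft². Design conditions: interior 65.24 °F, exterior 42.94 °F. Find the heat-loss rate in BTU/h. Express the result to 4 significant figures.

749.5 BTU/h

1.075/0.9082 = 1.1837
R_total = 0.64 + 26.93 + 1.1837 + 0.19 = 28.944 ft²·°F·h/BTU
Q = A·ΔT/R = 972.8 × (65.24 − 42.94) / 28.944 = 749.51 BTU/h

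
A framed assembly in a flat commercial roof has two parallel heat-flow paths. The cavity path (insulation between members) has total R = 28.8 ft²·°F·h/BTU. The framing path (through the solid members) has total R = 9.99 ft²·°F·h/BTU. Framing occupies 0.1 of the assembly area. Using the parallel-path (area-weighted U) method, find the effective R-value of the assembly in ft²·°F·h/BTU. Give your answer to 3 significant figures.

24.2 ft²·°F·h/BTU

U_eff = 0.9/28.8 + 0.1/9.99 = 0.03125 + 0.01001 = 0.04126
R_eff = 1/U_eff = 24.24 ft²·°F·h/BTU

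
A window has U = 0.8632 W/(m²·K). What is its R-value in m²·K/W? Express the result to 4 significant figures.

1.158 m²·K/W

R = 1/U = 1/0.8632 = 1.1585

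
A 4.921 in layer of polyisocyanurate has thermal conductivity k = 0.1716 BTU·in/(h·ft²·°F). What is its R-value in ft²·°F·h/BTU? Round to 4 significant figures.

28.68 ft²·°F·h/BTU

R = L/k = 4.921/0.1716 = 28.677 ft²·°F·h/BTU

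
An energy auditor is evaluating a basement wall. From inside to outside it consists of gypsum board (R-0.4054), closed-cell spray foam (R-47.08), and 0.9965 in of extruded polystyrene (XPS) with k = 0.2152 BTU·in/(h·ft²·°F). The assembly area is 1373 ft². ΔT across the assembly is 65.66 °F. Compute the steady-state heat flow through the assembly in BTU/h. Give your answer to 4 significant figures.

1730 BTU/h

0.9965/0.2152 = 4.6306
R_total = 0.4054 + 47.08 + 4.6306 = 52.116 ft²·°F·h/BTU
Q = A·ΔT/R = 1373 × 65.66 / 52.116 = 1729.8 BTU/h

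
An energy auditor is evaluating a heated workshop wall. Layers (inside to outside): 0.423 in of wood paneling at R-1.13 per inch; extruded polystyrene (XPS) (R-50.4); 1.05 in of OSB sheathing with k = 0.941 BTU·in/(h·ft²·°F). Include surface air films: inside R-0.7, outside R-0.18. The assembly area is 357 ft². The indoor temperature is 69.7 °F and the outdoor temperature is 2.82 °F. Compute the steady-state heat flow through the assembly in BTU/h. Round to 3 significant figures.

0.423 × 1.13 = 0.478
1.05/0.941 = 1.116
R_total = 0.7 + 0.478 + 50.4 + 1.116 + 0.18 = 52.87 ft²·°F·h/BTU
Q = A·ΔT/R = 357 × (69.7 − 2.82) / 52.87 = 451.6 BTU/h

452 BTU/h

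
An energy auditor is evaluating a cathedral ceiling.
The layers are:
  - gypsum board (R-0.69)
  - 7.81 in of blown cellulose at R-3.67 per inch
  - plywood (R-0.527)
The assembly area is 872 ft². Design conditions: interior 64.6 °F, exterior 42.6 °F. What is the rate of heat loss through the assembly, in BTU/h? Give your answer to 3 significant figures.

7.81 × 3.67 = 28.66
R_total = 0.69 + 28.66 + 0.527 = 29.88 ft²·°F·h/BTU
Q = A·ΔT/R = 872 × (64.6 − 42.6) / 29.88 = 642 BTU/h

642 BTU/h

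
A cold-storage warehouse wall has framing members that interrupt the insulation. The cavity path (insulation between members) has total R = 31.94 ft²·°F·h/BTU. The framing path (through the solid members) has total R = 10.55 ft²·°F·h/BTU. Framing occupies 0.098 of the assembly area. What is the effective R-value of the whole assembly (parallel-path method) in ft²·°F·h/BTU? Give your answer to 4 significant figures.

26.65 ft²·°F·h/BTU

U_eff = 0.902/31.94 + 0.098/10.55 = 0.02824 + 0.0092891 = 0.03753
R_eff = 1/U_eff = 26.646 ft²·°F·h/BTU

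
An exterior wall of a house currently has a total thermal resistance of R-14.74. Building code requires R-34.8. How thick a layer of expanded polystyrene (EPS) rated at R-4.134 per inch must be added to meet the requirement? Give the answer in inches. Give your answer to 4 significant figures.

4.852 in

ΔR = 34.8 − 14.74 = 20.06 ft²·°F·h/BTU
L = ΔR / (R/in) = 20.06/4.134 = 4.8524 in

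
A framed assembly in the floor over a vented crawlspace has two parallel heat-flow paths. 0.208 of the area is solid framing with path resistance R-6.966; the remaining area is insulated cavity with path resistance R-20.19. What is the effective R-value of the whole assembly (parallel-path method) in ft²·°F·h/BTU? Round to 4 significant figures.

14.47 ft²·°F·h/BTU

U_eff = 0.792/20.19 + 0.208/6.966 = 0.039227 + 0.029859 = 0.069087
R_eff = 1/U_eff = 14.475 ft²·°F·h/BTU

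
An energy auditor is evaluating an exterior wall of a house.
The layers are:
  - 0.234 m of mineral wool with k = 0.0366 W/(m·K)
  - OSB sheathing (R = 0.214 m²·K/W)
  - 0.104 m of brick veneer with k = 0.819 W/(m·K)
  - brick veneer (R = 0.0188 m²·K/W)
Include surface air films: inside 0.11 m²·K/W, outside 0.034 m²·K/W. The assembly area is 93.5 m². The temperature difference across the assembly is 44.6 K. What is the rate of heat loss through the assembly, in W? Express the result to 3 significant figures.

0.234/0.0366 = 6.393
0.104/0.819 = 0.127
R_total = 0.11 + 6.393 + 0.214 + 0.127 + 0.0188 + 0.034 = 6.897 m²·K/W
Q = A·ΔT/R = 93.5 × 44.6 / 6.897 = 604.6 W

605 W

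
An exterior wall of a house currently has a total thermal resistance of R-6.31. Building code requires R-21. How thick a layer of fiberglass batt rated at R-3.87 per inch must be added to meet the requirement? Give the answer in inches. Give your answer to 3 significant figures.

ΔR = 21 − 6.31 = 14.69 ft²·°F·h/BTU
L = ΔR / (R/in) = 14.69/3.87 = 3.796 in

3.80 in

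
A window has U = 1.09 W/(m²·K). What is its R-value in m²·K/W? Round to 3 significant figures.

0.917 m²·K/W

R = 1/U = 1/1.09 = 0.9174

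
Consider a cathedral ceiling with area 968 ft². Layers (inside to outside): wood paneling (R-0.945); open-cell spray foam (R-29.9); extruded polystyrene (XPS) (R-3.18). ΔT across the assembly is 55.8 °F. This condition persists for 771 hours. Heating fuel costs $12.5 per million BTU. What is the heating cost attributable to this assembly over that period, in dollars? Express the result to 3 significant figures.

R_total = 0.945 + 29.9 + 3.18 = 34.02 ft²·°F·h/BTU
Q = 968 × 55.8 / 34.02 = 1587 BTU/h
E = 1587 × 771 = 1224000 BTU
Cost = 1224000/10⁶ × 12.5 = $15.3

15.3 dollars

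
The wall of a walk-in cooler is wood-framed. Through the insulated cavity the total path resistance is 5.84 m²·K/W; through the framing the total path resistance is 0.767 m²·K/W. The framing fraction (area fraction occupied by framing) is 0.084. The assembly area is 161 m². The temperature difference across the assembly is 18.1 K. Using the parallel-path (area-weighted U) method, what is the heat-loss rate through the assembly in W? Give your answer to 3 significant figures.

U_eff = 0.916/5.84 + 0.084/0.767 = 0.1568 + 0.1095 = 0.2664
R_eff = 1/U_eff = 3.754 m²·K/W
Q = 161 × 18.1 / 3.754 = 776.2 W

776 W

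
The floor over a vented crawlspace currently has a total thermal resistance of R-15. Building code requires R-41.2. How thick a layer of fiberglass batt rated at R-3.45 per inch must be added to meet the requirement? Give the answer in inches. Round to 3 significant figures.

7.59 in

ΔR = 41.2 − 15 = 26.2 ft²·°F·h/BTU
L = ΔR / (R/in) = 26.2/3.45 = 7.594 in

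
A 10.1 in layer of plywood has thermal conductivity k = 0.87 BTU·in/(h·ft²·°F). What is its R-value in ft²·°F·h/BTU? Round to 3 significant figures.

11.6 ft²·°F·h/BTU

R = L/k = 10.1/0.87 = 11.61 ft²·°F·h/BTU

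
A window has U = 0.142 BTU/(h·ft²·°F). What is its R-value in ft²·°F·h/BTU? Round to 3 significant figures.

R = 1/U = 1/0.142 = 7.042

7.04 ft²·°F·h/BTU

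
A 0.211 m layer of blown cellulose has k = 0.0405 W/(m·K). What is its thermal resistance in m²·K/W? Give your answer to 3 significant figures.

R = L/k = 0.211/0.0405 = 5.21 m²·K/W

5.21 m²·K/W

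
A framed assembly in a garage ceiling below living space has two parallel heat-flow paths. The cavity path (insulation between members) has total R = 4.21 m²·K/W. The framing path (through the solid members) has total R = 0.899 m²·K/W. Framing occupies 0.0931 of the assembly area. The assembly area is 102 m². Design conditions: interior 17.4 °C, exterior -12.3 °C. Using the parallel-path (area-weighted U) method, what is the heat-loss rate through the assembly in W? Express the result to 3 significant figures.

966 W

U_eff = 0.9069/4.21 + 0.0931/0.899 = 0.2154 + 0.1036 = 0.319
R_eff = 1/U_eff = 3.135 m²·K/W
Q = 102 × (17.4 − (-12.3)) / 3.135 = 966.3 W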